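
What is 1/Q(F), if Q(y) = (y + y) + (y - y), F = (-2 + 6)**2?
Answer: 1/32 ≈ 0.031250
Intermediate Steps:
F = 16 (F = 4**2 = 16)
Q(y) = 2*y (Q(y) = 2*y + 0 = 2*y)
1/Q(F) = 1/(2*16) = 1/32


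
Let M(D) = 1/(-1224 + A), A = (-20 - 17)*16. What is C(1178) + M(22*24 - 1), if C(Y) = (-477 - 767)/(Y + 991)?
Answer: -2261273/3938904 ≈ -0.57409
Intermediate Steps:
C(Y) = -1244/(991 + Y)
A = -592 (A = -37*16 = -592)
M(D) = -1/1816 (M(D) = 1/(-1224 - 592) = 1/(-1816) = -1/1816)
C(1178) + M(22*24 - 1) = -1244/(991 + 1178) - 1/1816 = -1244/2169 - 1/1816 = -2261273/3938904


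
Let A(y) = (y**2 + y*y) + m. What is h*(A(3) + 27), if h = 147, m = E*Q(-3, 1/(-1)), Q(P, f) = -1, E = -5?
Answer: 7350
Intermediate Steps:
m = 5 (m = -5*(-1) = 5)
A(y) = 5 + 2*y**2 (A(y) = (y**2 + y*y) + 5 = (y**2 + y**2) + 5 = 2*y**2 + 5 = 5 + 2*y**2)
h*(A(3) + 27) = 147*((5 + 2*3**2) + 27) = 147*((5 + 2*9) + 27) = 147*((5 + 18) + 27) = 147*(23 + 27) = 147*50 = 7350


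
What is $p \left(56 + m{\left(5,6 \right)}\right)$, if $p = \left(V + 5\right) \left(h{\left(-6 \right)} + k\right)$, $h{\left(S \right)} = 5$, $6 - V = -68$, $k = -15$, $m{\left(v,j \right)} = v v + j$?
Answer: $-68730$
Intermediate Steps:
$m{\left(v,j \right)} = j + v^{2}$ ($m{\left(v,j \right)} = v^{2} + j = j + v^{2}$)
$V = 74$ ($V = 6 - -68 = 6 + 68 = 74$)
$p = -790$ ($p = \left(74 + 5\right) \left(5 - 15\right) = 79 \left(-10\right) = -790$)
$p \left(56 + m{\left(5,6 \right)}\right) = - 790 \left(56 + \left(6 + 5^{2}\right)\right) = - 790 \left(56 + \left(6 + 25\right)\right) = - 790 \left(56 + 31\right) = \left(-790\right) 87 = -68730$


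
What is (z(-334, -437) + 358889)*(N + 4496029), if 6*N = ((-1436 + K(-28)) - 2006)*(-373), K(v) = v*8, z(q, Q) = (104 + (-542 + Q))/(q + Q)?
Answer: 435710756321336/257 ≈ 1.6954e+12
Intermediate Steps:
z(q, Q) = (-438 + Q)/(Q + q)
K(v) = 8*v
N = 227903 (N = (((-1436 + 8*(-28)) - 2006)*(-373))/6 = (((-1436 - 224) - 2006)*(-373))/6 = ((-1660 - 2006)*(-373))/6 = (-3666*(-373))/6 = (1/6)*1367418 = 227903)
(z(-334, -437) + 358889)*(N + 4496029) = ((-438 - 437)/(-437 - 334) + 358889)*(227903 + 4496029) = (-875/(-771) + 358889)*4723932 = (-1/771*(-875) + 358889)*4723932 = (875/771 + 358889)*4723932 = (276704294/771)*4723932 = 435710756321336/257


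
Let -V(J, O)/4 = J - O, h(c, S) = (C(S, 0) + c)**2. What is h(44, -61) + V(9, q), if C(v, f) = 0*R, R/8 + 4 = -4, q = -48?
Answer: 1708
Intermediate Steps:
R = -64 (R = -32 + 8*(-4) = -32 - 32 = -64)
C(v, f) = 0 (C(v, f) = 0*(-64) = 0)
h(c, S) = c**2 (h(c, S) = (0 + c)**2 = c**2)
V(J, O) = -4*J + 4*O (V(J, O) = -4*(J - O) = -4*J + 4*O)
h(44, -61) + V(9, q) = 44**2 + (-4*9 + 4*(-48)) = 1936 + (-36 - 192) = 1936 - 228 = 1708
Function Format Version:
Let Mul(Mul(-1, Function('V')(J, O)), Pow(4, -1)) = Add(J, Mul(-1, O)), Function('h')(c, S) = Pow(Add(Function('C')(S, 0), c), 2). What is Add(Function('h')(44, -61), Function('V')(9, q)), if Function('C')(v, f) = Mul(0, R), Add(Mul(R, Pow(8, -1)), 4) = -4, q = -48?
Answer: 1708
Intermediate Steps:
R = -64 (R = Add(-32, Mul(8, -4)) = Add(-32, -32) = -64)
Function('C')(v, f) = 0 (Function('C')(v, f) = Mul(0, -64) = 0)
Function('h')(c, S) = Pow(c, 2) (Function('h')(c, S) = Pow(Add(0, c), 2) = Pow(c, 2))
Function('V')(J, O) = Add(Mul(-4, J), Mul(4, O)) (Function('V')(J, O) = Mul(-4, Add(J, Mul(-1, O))) = Add(Mul(-4, J), Mul(4, O)))
Add(Function('h')(44, -61), Function('V')(9, q)) = Add(Pow(44, 2), Add(Mul(-4, 9), Mul(4, -48))) = Add(1936, Add(-36, -192)) = Add(1936, -228) = 1708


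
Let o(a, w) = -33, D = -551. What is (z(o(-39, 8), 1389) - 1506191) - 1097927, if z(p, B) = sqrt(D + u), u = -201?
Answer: -2604118 + 4*I*sqrt(47) ≈ -2.6041e+6 + 27.423*I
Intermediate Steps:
z(p, B) = 4*I*sqrt(47) (z(p, B) = sqrt(-551 - 201) = sqrt(-752) = 4*I*sqrt(47))
(z(o(-39, 8), 1389) - 1506191) - 1097927 = (4*I*sqrt(47) - 1506191) - 1097927 = (-1506191 + 4*I*sqrt(47)) - 1097927 = -2604118 + 4*I*sqrt(47)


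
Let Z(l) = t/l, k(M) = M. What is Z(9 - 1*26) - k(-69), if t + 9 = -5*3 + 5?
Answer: 1192/17 ≈ 70.118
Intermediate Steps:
t = -19 (t = -9 + (-5*3 + 5) = -9 + (-15 + 5) = -9 - 10 = -19)
Z(l) = -19/l
Z(9 - 1*26) - k(-69) = -19/(9 - 1*26) - 1*(-69) = -19/(9 - 26) + 69 = -19/(-17) + 69 = -19*(-1/17) + 69 = 19/17 + 69 = 1192/17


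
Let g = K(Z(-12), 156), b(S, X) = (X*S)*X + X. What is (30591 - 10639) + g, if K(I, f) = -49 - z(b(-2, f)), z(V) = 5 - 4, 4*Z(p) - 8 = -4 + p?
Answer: 19902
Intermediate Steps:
Z(p) = 1 + p/4 (Z(p) = 2 + (-4 + p)/4 = 2 + (-1 + p/4) = 1 + p/4)
b(S, X) = X + S*X² (b(S, X) = (S*X)*X + X = S*X² + X = X + S*X²)
z(V) = 1
K(I, f) = -50 (K(I, f) = -49 - 1*1 = -49 - 1 = -50)
g = -50
(30591 - 10639) + g = (30591 - 10639) - 50 = 19952 - 50 = 19902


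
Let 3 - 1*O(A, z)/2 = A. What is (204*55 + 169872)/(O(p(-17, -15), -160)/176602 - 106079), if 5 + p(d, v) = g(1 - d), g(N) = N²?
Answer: -15990604692/9366882095 ≈ -1.7071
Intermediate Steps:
p(d, v) = -5 + (1 - d)²
O(A, z) = 6 - 2*A
(204*55 + 169872)/(O(p(-17, -15), -160)/176602 - 106079) = (204*55 + 169872)/((6 - 2*(-5 + (-1 - 17)²))/176602 - 106079) = (11220 + 169872)/((6 - 2*(-5 + (-18)²))*(1/176602) - 106079) = 181092/((6 - 2*(-5 + 324))*(1/176602) - 106079) = 181092/((6 - 2*319)*(1/176602) - 106079) = 181092/((6 - 638)*(1/176602) - 106079) = 181092/(-632*1/176602 - 106079) = 181092/(-316/88301 - 106079) = 181092/(-9366882095/88301) = 181092*(-88301/9366882095) = -15990604692/9366882095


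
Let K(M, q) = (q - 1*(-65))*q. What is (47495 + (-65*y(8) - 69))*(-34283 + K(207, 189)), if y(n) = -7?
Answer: 657070963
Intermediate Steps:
K(M, q) = q*(65 + q) (K(M, q) = (q + 65)*q = (65 + q)*q = q*(65 + q))
(47495 + (-65*y(8) - 69))*(-34283 + K(207, 189)) = (47495 + (-65*(-7) - 69))*(-34283 + 189*(65 + 189)) = (47495 + (455 - 69))*(-34283 + 189*254) = (47495 + 386)*(-34283 + 48006) = 47881*13723 = 657070963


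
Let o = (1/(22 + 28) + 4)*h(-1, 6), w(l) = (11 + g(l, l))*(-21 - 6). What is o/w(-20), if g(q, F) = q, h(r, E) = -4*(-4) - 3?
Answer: 871/4050 ≈ 0.21506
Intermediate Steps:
h(r, E) = 13 (h(r, E) = 16 - 3 = 13)
w(l) = -297 - 27*l (w(l) = (11 + l)*(-21 - 6) = (11 + l)*(-27) = -297 - 27*l)
o = 2613/50 (o = (1/(22 + 28) + 4)*13 = (1/50 + 4)*13 = (201/50)*13 = 2613/50 ≈ 52.260)
o/w(-20) = 2613/(50*(-297 - 27*(-20))) = 2613/(50*(-297 + 540)) = (2613/50)/243 = (2613/50)*(1/243) = 871/4050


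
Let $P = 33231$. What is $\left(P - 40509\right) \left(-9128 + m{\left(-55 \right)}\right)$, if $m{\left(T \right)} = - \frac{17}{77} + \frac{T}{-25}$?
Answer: $\frac{25571384004}{385} \approx 6.6419 \cdot 10^{7}$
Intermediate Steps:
$m{\left(T \right)} = - \frac{17}{77} - \frac{T}{25}$ ($m{\left(T \right)} = \left(-17\right) \frac{1}{77} + T \left(- \frac{1}{25}\right) = - \frac{17}{77} - \frac{T}{25}$)
$\left(P - 40509\right) \left(-9128 + m{\left(-55 \right)}\right) = \left(33231 - 40509\right) \left(-9128 - - \frac{762}{385}\right) = - 7278 \left(-9128 + \left(- \frac{17}{77} + \frac{11}{5}\right)\right) = - 7278 \left(-9128 + \frac{762}{385}\right) = \left(-7278\right) \left(- \frac{3513518}{385}\right) = \frac{25571384004}{385}$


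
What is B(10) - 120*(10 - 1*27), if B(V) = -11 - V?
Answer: 2019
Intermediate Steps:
B(10) - 120*(10 - 1*27) = (-11 - 1*10) - 120*(10 - 1*27) = (-11 - 10) - 120*(10 - 27) = -21 - 120*(-17) = -21 + 2040 = 2019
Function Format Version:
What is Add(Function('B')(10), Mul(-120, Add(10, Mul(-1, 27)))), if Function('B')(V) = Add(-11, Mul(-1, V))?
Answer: 2019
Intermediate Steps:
Add(Function('B')(10), Mul(-120, Add(10, Mul(-1, 27)))) = Add(Add(-11, Mul(-1, 10)), Mul(-120, Add(10, Mul(-1, 27)))) = Add(Add(-11, -10), Mul(-120, Add(10, -27))) = Add(-21, Mul(-120, -17)) = Add(-21, 2040) = 2019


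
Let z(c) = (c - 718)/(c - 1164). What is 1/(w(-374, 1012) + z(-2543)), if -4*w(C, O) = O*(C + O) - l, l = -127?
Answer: -14828/2393904537 ≈ -6.1941e-6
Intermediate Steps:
w(C, O) = -127/4 - O*(C + O)/4 (w(C, O) = -(O*(C + O) - 1*(-127))/4 = -(O*(C + O) + 127)/4 = -(127 + O*(C + O))/4 = -127/4 - O*(C + O)/4)
z(c) = (-718 + c)/(-1164 + c)
1/(w(-374, 1012) + z(-2543)) = 1/((-127/4 - ¼*1012² - ¼*(-374)*1012) + (-718 - 2543)/(-1164 - 2543)) = 1/((-127/4 - ¼*1024144 + 94622) - 3261/(-3707)) = 1/((-127/4 - 256036 + 94622) - 1/3707*(-3261)) = 1/(-645783/4 + 3261/3707) = 1/(-2393904537/14828) = -14828/2393904537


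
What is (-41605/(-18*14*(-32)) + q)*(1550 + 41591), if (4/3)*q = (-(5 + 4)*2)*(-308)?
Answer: 206389668641/1152 ≈ 1.7916e+8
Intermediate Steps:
q = 4158 (q = 3*((-(5 + 4)*2)*(-308))/4 = 3*((-1*9*2)*(-308))/4 = 3*(-9*2*(-308))/4 = 3*(-18*(-308))/4 = (¾)*5544 = 4158)
(-41605/(-18*14*(-32)) + q)*(1550 + 41591) = (-41605/(-18*14*(-32)) + 4158)*(1550 + 41591) = (-41605/((-252*(-32))) + 4158)*43141 = (-41605/8064 + 4158)*43141 = (33488507/8064)*43141 = 206389668641/1152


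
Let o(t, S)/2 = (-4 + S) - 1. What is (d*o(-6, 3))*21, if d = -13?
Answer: 1092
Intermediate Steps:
o(t, S) = -10 + 2*S (o(t, S) = 2*((-4 + S) - 1) = 2*(-5 + S) = -10 + 2*S)
(d*o(-6, 3))*21 = -13*(-10 + 2*3)*21 = -13*(-10 + 6)*21 = -13*(-4)*21 = 52*21 = 1092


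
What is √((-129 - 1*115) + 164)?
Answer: 4*I*√5 ≈ 8.9443*I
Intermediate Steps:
√((-129 - 1*115) + 164) = √((-129 - 115) + 164) = √(-244 + 164) = √(-80) = 4*I*√5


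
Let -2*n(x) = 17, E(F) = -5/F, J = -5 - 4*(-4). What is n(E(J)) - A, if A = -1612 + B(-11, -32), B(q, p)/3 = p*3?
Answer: 3783/2 ≈ 1891.5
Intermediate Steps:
B(q, p) = 9*p (B(q, p) = 3*(p*3) = 3*(3*p) = 9*p)
J = 11 (J = -5 + 16 = 11)
n(x) = -17/2 (n(x) = -1/2*17 = -17/2)
A = -1900 (A = -1612 + 9*(-32) = -1612 - 288 = -1900)
n(E(J)) - A = -17/2 - 1*(-1900) = -17/2 + 1900 = 3783/2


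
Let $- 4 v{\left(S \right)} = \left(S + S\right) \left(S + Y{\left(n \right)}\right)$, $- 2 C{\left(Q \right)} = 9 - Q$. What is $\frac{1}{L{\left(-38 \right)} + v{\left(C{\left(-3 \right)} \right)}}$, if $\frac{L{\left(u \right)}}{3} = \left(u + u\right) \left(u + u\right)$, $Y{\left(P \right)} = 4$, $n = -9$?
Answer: $\frac{1}{17322} \approx 5.773 \cdot 10^{-5}$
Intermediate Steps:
$C{\left(Q \right)} = - \frac{9}{2} + \frac{Q}{2}$ ($C{\left(Q \right)} = - \frac{9 - Q}{2} = - \frac{9}{2} + \frac{Q}{2}$)
$L{\left(u \right)} = 12 u^{2}$ ($L{\left(u \right)} = 3 \left(u + u\right) \left(u + u\right) = 3 \cdot 2 u 2 u = 3 \cdot 4 u^{2} = 12 u^{2}$)
$v{\left(S \right)} = - \frac{S \left(4 + S\right)}{2}$ ($v{\left(S \right)} = - \frac{\left(S + S\right) \left(S + 4\right)}{4} = - \frac{2 S \left(4 + S\right)}{4} = - \frac{S \left(4 + S\right)}{2}$)
$\frac{1}{L{\left(-38 \right)} + v{\left(C{\left(-3 \right)} \right)}} = \frac{1}{12 \left(-38\right)^{2} - \frac{\left(- \frac{9}{2} + \frac{1}{2} \left(-3\right)\right) \left(4 + \left(- \frac{9}{2} + \frac{1}{2} \left(-3\right)\right)\right)}{2}} = \frac{1}{12 \cdot 1444 - \frac{\left(- \frac{9}{2} - \frac{3}{2}\right) \left(4 - 6\right)}{2}} = \frac{1}{17328 - - 3 \left(4 - 6\right)} = \frac{1}{17328 - \left(-3\right) \left(-2\right)} = \frac{1}{17328 - 6} = \frac{1}{17322}$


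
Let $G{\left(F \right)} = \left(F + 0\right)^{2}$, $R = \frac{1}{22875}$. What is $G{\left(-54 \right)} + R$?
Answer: $\frac{66703501}{22875} \approx 2916.0$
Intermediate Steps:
$R = \frac{1}{22875} \approx 4.3716 \cdot 10^{-5}$
$G{\left(F \right)} = F^{2}$
$G{\left(-54 \right)} + R = \left(-54\right)^{2} + \frac{1}{22875} = 2916 + \frac{1}{22875} = \frac{66703501}{22875}$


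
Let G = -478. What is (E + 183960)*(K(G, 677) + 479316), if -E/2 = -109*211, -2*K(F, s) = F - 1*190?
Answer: 110299354700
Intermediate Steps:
K(F, s) = 95 - F/2 (K(F, s) = -(F - 1*190)/2 = -(F - 190)/2 = -(-190 + F)/2 = 95 - F/2)
E = 45998 (E = -(-218)*211 = -2*(-22999) = 45998)
(E + 183960)*(K(G, 677) + 479316) = (45998 + 183960)*((95 - ½*(-478)) + 479316) = 229958*((95 + 239) + 479316) = 229958*(334 + 479316) = 229958*479650 = 110299354700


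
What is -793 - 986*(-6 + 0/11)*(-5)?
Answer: -30373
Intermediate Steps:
-793 - 986*(-6 + 0/11)*(-5) = -793 - 986*(-6 + 0*(1/11))*(-5) = -793 - 986*(-6 + 0)*(-5) = -793 - (-5916)*(-5) = -793 - 986*30 = -793 - 29580 = -30373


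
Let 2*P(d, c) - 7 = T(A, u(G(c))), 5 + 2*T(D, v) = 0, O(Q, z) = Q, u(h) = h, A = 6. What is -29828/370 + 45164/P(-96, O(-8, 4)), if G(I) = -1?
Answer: 33287134/1665 ≈ 19992.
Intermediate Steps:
T(D, v) = -5/2 (T(D, v) = -5/2 + (½)*0 = -5/2 + 0 = -5/2)
P(d, c) = 9/4 (P(d, c) = 7/2 + (½)*(-5/2) = 7/2 - 5/4 = 9/4)
-29828/370 + 45164/P(-96, O(-8, 4)) = -29828/370 + 45164/(9/4) = -29828*1/370 + 45164*(4/9) = -14914/185 + 180656/9 = 33287134/1665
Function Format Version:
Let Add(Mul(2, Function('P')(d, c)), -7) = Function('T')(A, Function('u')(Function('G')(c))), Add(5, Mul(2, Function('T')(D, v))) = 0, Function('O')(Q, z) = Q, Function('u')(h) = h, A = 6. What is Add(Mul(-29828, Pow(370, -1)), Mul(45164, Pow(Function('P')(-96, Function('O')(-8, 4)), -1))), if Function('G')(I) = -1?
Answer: Rational(33287134, 1665) ≈ 19992.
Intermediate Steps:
Function('T')(D, v) = Rational(-5, 2) (Function('T')(D, v) = Add(Rational(-5, 2), Mul(Rational(1, 2), 0)) = Add(Rational(-5, 2), 0) = Rational(-5, 2))
Function('P')(d, c) = Rational(9, 4) (Function('P')(d, c) = Add(Rational(7, 2), Mul(Rational(1, 2), Rational(-5, 2))) = Add(Rational(7, 2), Rational(-5, 4)) = Rational(9, 4))
Add(Mul(-29828, Pow(370, -1)), Mul(45164, Pow(Function('P')(-96, Function('O')(-8, 4)), -1))) = Add(Mul(-29828, Pow(370, -1)), Mul(45164, Pow(Rational(9, 4), -1))) = Add(Mul(-29828, Rational(1, 370)), Mul(45164, Rational(4, 9))) = Add(Rational(-14914, 185), Rational(180656, 9)) = Rational(33287134, 1665)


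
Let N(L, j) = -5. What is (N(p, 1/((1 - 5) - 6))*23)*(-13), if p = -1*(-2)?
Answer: 1495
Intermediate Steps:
p = 2
(N(p, 1/((1 - 5) - 6))*23)*(-13) = -5*23*(-13) = -115*(-13) = 1495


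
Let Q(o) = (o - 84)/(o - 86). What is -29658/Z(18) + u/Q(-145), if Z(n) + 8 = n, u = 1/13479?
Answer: -15257513228/5144485 ≈ -2965.8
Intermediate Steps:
u = 1/13479 ≈ 7.4190e-5
Z(n) = -8 + n
Q(o) = (-84 + o)/(-86 + o)
-29658/Z(18) + u/Q(-145) = -29658/(-8 + 18) + 1/(13479*(((-84 - 145)/(-86 - 145)))) = -29658/10 + 1/(13479*((-229/(-231)))) = -29658*1/10 + 1/(13479*((-1/231*(-229)))) = -14829/5 + 1/(13479*(229/231)) = -14829/5 + (1/13479)*(231/229) = -14829/5 + 77/1028897 = -15257513228/5144485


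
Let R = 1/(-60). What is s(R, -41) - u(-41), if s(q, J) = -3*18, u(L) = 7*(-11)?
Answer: 23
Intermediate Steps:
R = -1/60 ≈ -0.016667
u(L) = -77
s(q, J) = -54
s(R, -41) - u(-41) = -54 - 1*(-77) = -54 + 77 = 23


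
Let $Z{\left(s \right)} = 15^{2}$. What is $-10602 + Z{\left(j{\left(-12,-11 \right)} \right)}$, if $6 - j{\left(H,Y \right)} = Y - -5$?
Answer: $-10377$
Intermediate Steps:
$j{\left(H,Y \right)} = 1 - Y$ ($j{\left(H,Y \right)} = 6 - \left(Y - -5\right) = 6 - \left(Y + 5\right) = 6 - \left(5 + Y\right) = 1 - Y$)
$Z{\left(s \right)} = 225$
$-10602 + Z{\left(j{\left(-12,-11 \right)} \right)} = -10602 + 225 = -10377$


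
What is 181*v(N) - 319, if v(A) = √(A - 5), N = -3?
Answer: -319 + 362*I*√2 ≈ -319.0 + 511.95*I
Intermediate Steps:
v(A) = √(-5 + A)
181*v(N) - 319 = 181*√(-5 - 3) - 319 = 181*√(-8) - 319 = 181*(2*I*√2) - 319 = 362*I*√2 - 319 = -319 + 362*I*√2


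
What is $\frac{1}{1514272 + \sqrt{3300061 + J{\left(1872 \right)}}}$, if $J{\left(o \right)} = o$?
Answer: $\frac{1514272}{2293016388051} - \frac{\sqrt{3301933}}{2293016388051} \approx 6.5959 \cdot 10^{-7}$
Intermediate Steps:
$\frac{1}{1514272 + \sqrt{3300061 + J{\left(1872 \right)}}} = \frac{1}{1514272 + \sqrt{3300061 + 1872}} = \frac{1}{1514272 + \sqrt{3301933}}$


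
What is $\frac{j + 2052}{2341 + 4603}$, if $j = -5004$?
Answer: $- \frac{369}{868} \approx -0.42512$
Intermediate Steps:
$\frac{j + 2052}{2341 + 4603} = \frac{-5004 + 2052}{2341 + 4603} = - \frac{2952}{6944} = \left(-2952\right) \frac{1}{6944} = - \frac{369}{868}$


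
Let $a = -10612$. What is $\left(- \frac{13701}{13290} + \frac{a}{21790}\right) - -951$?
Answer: $\frac{9165321861}{9652970} \approx 949.48$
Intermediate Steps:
$\left(- \frac{13701}{13290} + \frac{a}{21790}\right) - -951 = \left(- \frac{13701}{13290} - \frac{10612}{21790}\right) - -951 = \left(\left(-13701\right) \frac{1}{13290} - \frac{5306}{10895}\right) + 951 = \left(- \frac{4567}{4430} - \frac{5306}{10895}\right) + 951 = - \frac{14652609}{9652970} + 951 = \frac{9165321861}{9652970}$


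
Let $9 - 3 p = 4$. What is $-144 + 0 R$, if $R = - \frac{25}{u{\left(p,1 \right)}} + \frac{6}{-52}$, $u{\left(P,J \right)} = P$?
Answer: $-144$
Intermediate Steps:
$p = \frac{5}{3}$ ($p = 3 - \frac{4}{3} = \frac{5}{3} \approx 1.6667$)
$R = - \frac{393}{26}$ ($R = - \frac{25}{\frac{5}{3}} + \frac{6}{-52} = \left(-25\right) \frac{3}{5} + 6 \left(- \frac{1}{52}\right) = -15 - \frac{3}{26} = - \frac{393}{26} \approx -15.115$)
$-144 + 0 R = -144 + 0 \left(- \frac{393}{26}\right) = -144 + 0 = -144$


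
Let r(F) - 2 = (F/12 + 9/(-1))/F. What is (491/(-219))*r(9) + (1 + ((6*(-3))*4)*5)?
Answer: -949835/2628 ≈ -361.43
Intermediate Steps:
r(F) = 2 + (-9 + F/12)/F (r(F) = 2 + (F/12 + 9/(-1))/F = 2 + (F*(1/12) + 9*(-1))/F = 2 + (F/12 - 9)/F = 2 + (-9 + F/12)/F)
(491/(-219))*r(9) + (1 + ((6*(-3))*4)*5) = (491/(-219))*(25/12 - 9/9) + (1 + ((6*(-3))*4)*5) = (491*(-1/219))*(25/12 - 9*1/9) + (1 - 18*4*5) = -491*(25/12 - 1)/219 + (1 - 72*5) = -491/219*13/12 + (1 - 360) = -6383/2628 - 359 = -949835/2628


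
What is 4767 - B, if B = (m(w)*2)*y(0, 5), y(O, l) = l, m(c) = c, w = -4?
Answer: 4807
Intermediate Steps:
B = -40 (B = -4*2*5 = -8*5 = -40)
4767 - B = 4767 - 1*(-40) = 4767 + 40 = 4807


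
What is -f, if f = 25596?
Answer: -25596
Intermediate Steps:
-f = -1*25596 = -25596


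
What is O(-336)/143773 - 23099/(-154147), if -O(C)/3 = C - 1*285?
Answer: 1179532/7244909 ≈ 0.16281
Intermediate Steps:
O(C) = 855 - 3*C (O(C) = -3*(C - 1*285) = -3*(C - 285) = -3*(-285 + C) = 855 - 3*C)
O(-336)/143773 - 23099/(-154147) = (855 - 3*(-336))/143773 - 23099/(-154147) = (855 + 1008)*(1/143773) - 23099*(-1/154147) = 1863*(1/143773) + 23099/154147 = 81/6251 + 23099/154147 = 1179532/7244909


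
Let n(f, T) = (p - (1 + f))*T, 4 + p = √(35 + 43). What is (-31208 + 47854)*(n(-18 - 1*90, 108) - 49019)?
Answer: -630800170 + 1797768*√78 ≈ -6.1492e+8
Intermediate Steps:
p = -4 + √78 (p = -4 + √(35 + 43) = -4 + √78 ≈ 4.8318)
n(f, T) = T*(-5 + √78 - f) (n(f, T) = ((-4 + √78) - (1 + f))*T = ((-4 + √78) + (-1 - f))*T = (-5 + √78 - f)*T = T*(-5 + √78 - f))
(-31208 + 47854)*(n(-18 - 1*90, 108) - 49019) = (-31208 + 47854)*(108*(-5 + √78 - (-18 - 1*90)) - 49019) = 16646*(108*(-5 + √78 - (-18 - 90)) - 49019) = 16646*(108*(-5 + √78 - 1*(-108)) - 49019) = 16646*(108*(-5 + √78 + 108) - 49019) = 16646*(108*(103 + √78) - 49019) = 16646*((11124 + 108*√78) - 49019) = 16646*(-37895 + 108*√78) = -630800170 + 1797768*√78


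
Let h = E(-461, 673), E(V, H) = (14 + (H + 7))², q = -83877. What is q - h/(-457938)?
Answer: -19204991995/228969 ≈ -83876.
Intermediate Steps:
E(V, H) = (21 + H)² (E(V, H) = (14 + (7 + H))² = (21 + H)²)
h = 481636 (h = (21 + 673)² = 694² = 481636)
q - h/(-457938) = -83877 - 481636/(-457938) = -83877 - 481636*(-1)/457938 = -83877 - 1*(-240818/228969) = -83877 + 240818/228969 = -19204991995/228969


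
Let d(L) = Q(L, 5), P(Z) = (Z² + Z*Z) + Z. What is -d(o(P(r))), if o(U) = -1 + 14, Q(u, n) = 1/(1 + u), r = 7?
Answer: -1/14 ≈ -0.071429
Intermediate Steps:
P(Z) = Z + 2*Z² (P(Z) = (Z² + Z²) + Z = 2*Z² + Z = Z + 2*Z²)
o(U) = 13
d(L) = 1/(1 + L)
-d(o(P(r))) = -1/(1 + 13) = -1/14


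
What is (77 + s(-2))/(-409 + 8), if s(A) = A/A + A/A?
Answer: -79/401 ≈ -0.19701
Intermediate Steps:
s(A) = 2 (s(A) = 1 + 1 = 2)
(77 + s(-2))/(-409 + 8) = (77 + 2)/(-409 + 8) = 79/(-401) = 79*(-1/401) = -79/401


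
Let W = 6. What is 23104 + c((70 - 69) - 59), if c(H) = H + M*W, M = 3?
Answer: 23064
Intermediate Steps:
c(H) = 18 + H (c(H) = H + 3*6 = H + 18 = 18 + H)
23104 + c((70 - 69) - 59) = 23104 + (18 + ((70 - 69) - 59)) = 23104 + (18 + (1 - 59)) = 23104 + (18 - 58) = 23104 - 40 = 23064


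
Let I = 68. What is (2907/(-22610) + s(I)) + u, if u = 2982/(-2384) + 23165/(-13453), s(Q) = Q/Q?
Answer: -1179391337/561259160 ≈ -2.1013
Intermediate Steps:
s(Q) = 1
u = -47671103/16035976 (u = 2982*(-1/2384) + 23165*(-1/13453) = -1491/1192 - 23165/13453 = -47671103/16035976 ≈ -2.9728)
(2907/(-22610) + s(I)) + u = (2907/(-22610) + 1) - 47671103/16035976 = (2907*(-1/22610) + 1) - 47671103/16035976 = (-9/70 + 1) - 47671103/16035976 = 61/70 - 47671103/16035976 = -1179391337/561259160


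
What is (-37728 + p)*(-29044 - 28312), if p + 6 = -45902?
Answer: 4797026416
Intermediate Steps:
p = -45908 (p = -6 - 45902 = -45908)
(-37728 + p)*(-29044 - 28312) = (-37728 - 45908)*(-29044 - 28312) = -83636*(-57356) = 4797026416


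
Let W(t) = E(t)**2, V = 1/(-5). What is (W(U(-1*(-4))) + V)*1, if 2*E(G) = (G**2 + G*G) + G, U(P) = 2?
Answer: 124/5 ≈ 24.800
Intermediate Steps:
E(G) = G**2 + G/2 (E(G) = ((G**2 + G*G) + G)/2 = ((G**2 + G**2) + G)/2 = (2*G**2 + G)/2 = (G + 2*G**2)/2 = G**2 + G/2)
V = -1/5 ≈ -0.20000
W(t) = t**2*(1/2 + t)**2 (W(t) = (t*(1/2 + t))**2 = t**2*(1/2 + t)**2)
(W(U(-1*(-4))) + V)*1 = ((1/4)*2**2*(1 + 2*2)**2 - 1/5)*1 = ((1/4)*4*(1 + 4)**2 - 1/5)*1 = ((1/4)*4*5**2 - 1/5)*1 = ((1/4)*4*25 - 1/5)*1 = (25 - 1/5)*1 = (124/5)*1 = 124/5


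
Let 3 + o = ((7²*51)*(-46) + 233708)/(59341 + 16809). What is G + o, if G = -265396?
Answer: -10105007548/38075 ≈ -2.6540e+5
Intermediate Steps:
o = -54848/38075 (o = -3 + ((7²*51)*(-46) + 233708)/(59341 + 16809) = -3 + ((49*51)*(-46) + 233708)/76150 = -3 + (2499*(-46) + 233708)*(1/76150) = -3 + (-114954 + 233708)*(1/76150) = -3 + 118754*(1/76150) = -3 + 59377/38075 = -54848/38075 ≈ -1.4405)
G + o = -265396 - 54848/38075 = -10105007548/38075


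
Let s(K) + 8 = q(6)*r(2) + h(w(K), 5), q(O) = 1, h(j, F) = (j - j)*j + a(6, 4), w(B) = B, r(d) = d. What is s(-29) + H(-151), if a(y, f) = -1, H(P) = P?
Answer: -158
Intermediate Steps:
h(j, F) = -1 (h(j, F) = (j - j)*j - 1 = 0*j - 1 = 0 - 1 = -1)
s(K) = -7 (s(K) = -8 + (1*2 - 1) = -8 + (2 - 1) = -8 + 1 = -7)
s(-29) + H(-151) = -7 - 151 = -158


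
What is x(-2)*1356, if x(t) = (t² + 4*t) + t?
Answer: -8136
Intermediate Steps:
x(t) = t² + 5*t
x(-2)*1356 = -2*(5 - 2)*1356 = -2*3*1356 = -6*1356 = -8136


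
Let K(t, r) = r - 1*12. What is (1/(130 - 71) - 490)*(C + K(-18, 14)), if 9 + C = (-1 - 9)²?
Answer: -2688537/59 ≈ -45568.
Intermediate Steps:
K(t, r) = -12 + r (K(t, r) = r - 12 = -12 + r)
C = 91 (C = -9 + (-1 - 9)² = -9 + (-10)² = -9 + 100 = 91)
(1/(130 - 71) - 490)*(C + K(-18, 14)) = (1/(130 - 71) - 490)*(91 + (-12 + 14)) = (1/59 - 490)*(91 + 2) = (1/59 - 490)*93 = -28909/59*93 = -2688537/59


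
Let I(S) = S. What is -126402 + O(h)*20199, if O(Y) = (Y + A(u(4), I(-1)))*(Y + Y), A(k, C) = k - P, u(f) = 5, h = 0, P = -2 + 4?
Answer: -126402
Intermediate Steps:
P = 2
A(k, C) = -2 + k (A(k, C) = k - 1*2 = k - 2 = -2 + k)
O(Y) = 2*Y*(3 + Y) (O(Y) = (Y + (-2 + 5))*(Y + Y) = (Y + 3)*(2*Y) = (3 + Y)*(2*Y) = 2*Y*(3 + Y))
-126402 + O(h)*20199 = -126402 + (2*0*(3 + 0))*20199 = -126402 + (2*0*3)*20199 = -126402 + 0*20199 = -126402 + 0 = -126402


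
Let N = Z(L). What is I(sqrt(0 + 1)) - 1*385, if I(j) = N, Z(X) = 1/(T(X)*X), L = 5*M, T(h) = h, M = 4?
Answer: -153999/400 ≈ -385.00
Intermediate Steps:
L = 20 (L = 5*4 = 20)
Z(X) = X**(-2) (Z(X) = 1/(X*X) = X**(-2))
N = 1/400 (N = 20**(-2) = 1/400 ≈ 0.0025000)
I(j) = 1/400
I(sqrt(0 + 1)) - 1*385 = 1/400 - 1*385 = 1/400 - 385 = -153999/400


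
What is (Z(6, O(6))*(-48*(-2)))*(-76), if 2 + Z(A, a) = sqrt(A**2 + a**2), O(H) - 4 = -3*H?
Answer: 14592 - 14592*sqrt(58) ≈ -96537.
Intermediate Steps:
O(H) = 4 - 3*H
Z(A, a) = -2 + sqrt(A**2 + a**2)
(Z(6, O(6))*(-48*(-2)))*(-76) = ((-2 + sqrt(6**2 + (4 - 3*6)**2))*(-48*(-2)))*(-76) = ((-2 + sqrt(36 + (4 - 18)**2))*96)*(-76) = ((-2 + sqrt(36 + (-14)**2))*96)*(-76) = ((-2 + sqrt(36 + 196))*96)*(-76) = ((-2 + sqrt(232))*96)*(-76) = ((-2 + 2*sqrt(58))*96)*(-76) = (-192 + 192*sqrt(58))*(-76) = 14592 - 14592*sqrt(58)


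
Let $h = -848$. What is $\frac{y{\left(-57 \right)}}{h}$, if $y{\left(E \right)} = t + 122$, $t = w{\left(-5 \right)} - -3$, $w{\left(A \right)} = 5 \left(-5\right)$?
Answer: $- \frac{25}{212} \approx -0.11792$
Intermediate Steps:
$w{\left(A \right)} = -25$
$t = -22$ ($t = -25 - -3 = -25 + 3 = -22$)
$y{\left(E \right)} = 100$ ($y{\left(E \right)} = -22 + 122 = 100$)
$\frac{y{\left(-57 \right)}}{h} = \frac{100}{-848} = 100 \left(- \frac{1}{848}\right) = - \frac{25}{212}$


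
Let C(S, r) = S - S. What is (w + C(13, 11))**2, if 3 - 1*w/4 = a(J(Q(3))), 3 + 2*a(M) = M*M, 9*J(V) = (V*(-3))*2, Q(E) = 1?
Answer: 23716/81 ≈ 292.79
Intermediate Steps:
C(S, r) = 0
J(V) = -2*V/3 (J(V) = ((V*(-3))*2)/9 = (-3*V*2)/9 = (-6*V)/9 = -2*V/3)
a(M) = -3/2 + M**2/2 (a(M) = -3/2 + (M*M)/2 = -3/2 + M**2/2)
w = 154/9 (w = 12 - 4*(-3/2 + (-2/3*1)**2/2) = 12 - 4*(-3/2 + (-2/3)**2/2) = 12 - 4*(-3/2 + (1/2)*(4/9)) = 12 - 4*(-3/2 + 2/9) = 12 - 4*(-23/18) = 12 + 46/9 = 154/9 ≈ 17.111)
(w + C(13, 11))**2 = (154/9 + 0)**2 = (154/9)**2 = 23716/81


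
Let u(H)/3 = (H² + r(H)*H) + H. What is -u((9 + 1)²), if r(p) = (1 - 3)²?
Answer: -31500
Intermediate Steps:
r(p) = 4 (r(p) = (-2)² = 4)
u(H) = 3*H² + 15*H (u(H) = 3*((H² + 4*H) + H) = 3*(H² + 5*H) = 3*H² + 15*H)
-u((9 + 1)²) = -3*(9 + 1)²*(5 + (9 + 1)²) = -3*10²*(5 + 10²) = -3*100*(5 + 100) = -3*100*105 = -1*31500 = -31500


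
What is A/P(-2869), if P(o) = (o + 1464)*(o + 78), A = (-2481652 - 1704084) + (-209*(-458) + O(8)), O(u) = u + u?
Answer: -4089998/3921355 ≈ -1.0430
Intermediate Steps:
O(u) = 2*u
A = -4089998 (A = (-2481652 - 1704084) + (-209*(-458) + 2*8) = -4185736 + (95722 + 16) = -4185736 + 95738 = -4089998)
P(o) = (78 + o)*(1464 + o) (P(o) = (1464 + o)*(78 + o) = (78 + o)*(1464 + o))
A/P(-2869) = -4089998/(114192 + (-2869)² + 1542*(-2869)) = -4089998/(114192 + 8231161 - 4423998) = -4089998/3921355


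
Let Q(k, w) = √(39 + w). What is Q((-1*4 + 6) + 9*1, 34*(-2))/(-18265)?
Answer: -I*√29/18265 ≈ -0.00029484*I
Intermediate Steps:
Q((-1*4 + 6) + 9*1, 34*(-2))/(-18265) = √(39 + 34*(-2))/(-18265) = √(39 - 68)*(-1/18265) = √(-29)*(-1/18265) = (I*√29)*(-1/18265) = -I*√29/18265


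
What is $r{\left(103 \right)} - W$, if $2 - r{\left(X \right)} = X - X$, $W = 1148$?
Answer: $-1146$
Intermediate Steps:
$r{\left(X \right)} = 2$ ($r{\left(X \right)} = 2 - \left(X - X\right) = 2 - 0 = 2 + 0 = 2$)
$r{\left(103 \right)} - W = 2 - 1148 = -1146$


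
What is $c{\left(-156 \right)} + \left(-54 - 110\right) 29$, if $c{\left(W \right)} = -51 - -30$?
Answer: $-4777$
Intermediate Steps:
$c{\left(W \right)} = -21$ ($c{\left(W \right)} = -51 + 30 = -21$)
$c{\left(-156 \right)} + \left(-54 - 110\right) 29 = -21 + \left(-54 - 110\right) 29 = -21 - 4756 = -4777$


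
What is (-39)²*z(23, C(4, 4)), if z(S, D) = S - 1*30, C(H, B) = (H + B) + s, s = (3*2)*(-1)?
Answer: -10647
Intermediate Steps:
s = -6 (s = 6*(-1) = -6)
C(H, B) = -6 + B + H (C(H, B) = (H + B) - 6 = (B + H) - 6 = -6 + B + H)
z(S, D) = -30 + S (z(S, D) = S - 30 = -30 + S)
(-39)²*z(23, C(4, 4)) = (-39)²*(-30 + 23) = 1521*(-7) = -10647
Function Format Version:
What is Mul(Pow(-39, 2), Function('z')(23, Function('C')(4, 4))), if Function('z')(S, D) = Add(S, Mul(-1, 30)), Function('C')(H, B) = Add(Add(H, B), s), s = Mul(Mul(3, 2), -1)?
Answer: -10647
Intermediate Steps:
s = -6 (s = Mul(6, -1) = -6)
Function('C')(H, B) = Add(-6, B, H) (Function('C')(H, B) = Add(Add(H, B), -6) = Add(Add(B, H), -6) = Add(-6, B, H))
Function('z')(S, D) = Add(-30, S) (Function('z')(S, D) = Add(S, -30) = Add(-30, S))
Mul(Pow(-39, 2), Function('z')(23, Function('C')(4, 4))) = Mul(Pow(-39, 2), Add(-30, 23)) = Mul(1521, -7) = -10647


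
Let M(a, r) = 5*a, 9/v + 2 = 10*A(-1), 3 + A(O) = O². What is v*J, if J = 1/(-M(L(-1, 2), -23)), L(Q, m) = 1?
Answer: 9/110 ≈ 0.081818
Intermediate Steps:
A(O) = -3 + O²
v = -9/22 (v = 9/(-2 + 10*(-3 + (-1)²)) = 9/(-2 + 10*(-3 + 1)) = 9/(-2 + 10*(-2)) = 9/(-2 - 20) = 9/(-22) = 9*(-1/22) = -9/22 ≈ -0.40909)
J = -⅕ (J = 1/(-5) = -⅕ ≈ -0.20000)
v*J = -9/22*(-⅕) = 9/110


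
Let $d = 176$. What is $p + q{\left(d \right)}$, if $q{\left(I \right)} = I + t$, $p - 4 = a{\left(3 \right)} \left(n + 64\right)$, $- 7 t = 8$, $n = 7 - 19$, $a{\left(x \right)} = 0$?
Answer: $\frac{1252}{7} \approx 178.86$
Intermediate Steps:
$n = -12$ ($n = 7 - 19 = -12$)
$t = - \frac{8}{7}$ ($t = \left(- \frac{1}{7}\right) 8 = - \frac{8}{7} \approx -1.1429$)
$p = 4$ ($p = 4 + 0 \left(-12 + 64\right) = 4 + 0 \cdot 52 = 4 + 0 = 4$)
$q{\left(I \right)} = - \frac{8}{7} + I$ ($q{\left(I \right)} = I - \frac{8}{7} = - \frac{8}{7} + I$)
$p + q{\left(d \right)} = 4 + \left(- \frac{8}{7} + 176\right) = 4 + \frac{1224}{7} = \frac{1252}{7}$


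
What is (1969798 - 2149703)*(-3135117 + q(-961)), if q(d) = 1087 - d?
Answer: 563654778445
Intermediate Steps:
(1969798 - 2149703)*(-3135117 + q(-961)) = (1969798 - 2149703)*(-3135117 + (1087 - 1*(-961))) = -179905*(-3135117 + (1087 + 961)) = -179905*(-3135117 + 2048) = -179905*(-3133069) = 563654778445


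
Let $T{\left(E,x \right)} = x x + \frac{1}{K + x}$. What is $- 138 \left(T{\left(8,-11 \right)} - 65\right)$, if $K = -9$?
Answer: $- \frac{77211}{10} \approx -7721.1$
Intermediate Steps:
$T{\left(E,x \right)} = x^{2} + \frac{1}{-9 + x}$ ($T{\left(E,x \right)} = x x + \frac{1}{-9 + x} = x^{2} + \frac{1}{-9 + x}$)
$- 138 \left(T{\left(8,-11 \right)} - 65\right) = - 138 \left(\frac{1 + \left(-11\right)^{3} - 9 \left(-11\right)^{2}}{-9 - 11} - 65\right) = - 138 \left(\frac{1 - 1331 - 1089}{-20} - 65\right) = - 138 \left(- \frac{1 - 1331 - 1089}{20} - 65\right) = - 138 \left(\left(- \frac{1}{20}\right) \left(-2419\right) - 65\right) = - 138 \left(\frac{2419}{20} - 65\right) = \left(-138\right) \frac{1119}{20} = - \frac{77211}{10}$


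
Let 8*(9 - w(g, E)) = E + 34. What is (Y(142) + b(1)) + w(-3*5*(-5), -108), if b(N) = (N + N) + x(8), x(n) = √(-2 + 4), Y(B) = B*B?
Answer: 80737/4 + √2 ≈ 20186.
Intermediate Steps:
Y(B) = B²
w(g, E) = 19/4 - E/8 (w(g, E) = 9 - (E + 34)/8 = 9 - (34 + E)/8 = 9 + (-17/4 - E/8) = 19/4 - E/8)
x(n) = √2
b(N) = √2 + 2*N (b(N) = (N + N) + √2 = 2*N + √2 = √2 + 2*N)
(Y(142) + b(1)) + w(-3*5*(-5), -108) = (142² + (√2 + 2*1)) + (19/4 - ⅛*(-108)) = (20164 + (√2 + 2)) + (19/4 + 27/2) = (20164 + (2 + √2)) + 73/4 = (20166 + √2) + 73/4 = 80737/4 + √2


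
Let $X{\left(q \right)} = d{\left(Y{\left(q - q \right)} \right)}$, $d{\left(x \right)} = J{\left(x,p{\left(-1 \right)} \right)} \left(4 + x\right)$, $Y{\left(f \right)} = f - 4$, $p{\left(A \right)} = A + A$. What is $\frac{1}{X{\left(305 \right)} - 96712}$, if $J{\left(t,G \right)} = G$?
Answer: $- \frac{1}{96712} \approx -1.034 \cdot 10^{-5}$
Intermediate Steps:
$p{\left(A \right)} = 2 A$
$Y{\left(f \right)} = -4 + f$ ($Y{\left(f \right)} = f - 4 = -4 + f$)
$d{\left(x \right)} = -8 - 2 x$ ($d{\left(x \right)} = 2 \left(-1\right) \left(4 + x\right) = - 2 \left(4 + x\right) = -8 - 2 x$)
$X{\left(q \right)} = 0$ ($X{\left(q \right)} = -8 - 2 \left(-4 + \left(q - q\right)\right) = -8 - 2 \left(-4 + 0\right) = -8 - -8 = -8 + 8 = 0$)
$\frac{1}{X{\left(305 \right)} - 96712} = \frac{1}{0 - 96712} = \frac{1}{-96712} = - \frac{1}{96712}$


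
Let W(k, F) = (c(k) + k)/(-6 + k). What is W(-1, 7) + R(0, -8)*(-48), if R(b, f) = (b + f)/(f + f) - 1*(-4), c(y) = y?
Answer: -1510/7 ≈ -215.71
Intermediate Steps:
W(k, F) = 2*k/(-6 + k) (W(k, F) = (k + k)/(-6 + k) = (2*k)/(-6 + k) = 2*k/(-6 + k))
R(b, f) = 4 + (b + f)/(2*f) (R(b, f) = (b + f)/((2*f)) + 4 = (b + f)*(1/(2*f)) + 4 = (b + f)/(2*f) + 4 = 4 + (b + f)/(2*f))
W(-1, 7) + R(0, -8)*(-48) = 2*(-1)/(-6 - 1) + ((½)*(0 + 9*(-8))/(-8))*(-48) = 2*(-1)/(-7) + ((½)*(-⅛)*(0 - 72))*(-48) = 2*(-1)*(-⅐) + ((½)*(-⅛)*(-72))*(-48) = 2/7 + (9/2)*(-48) = 2/7 - 216 = -1510/7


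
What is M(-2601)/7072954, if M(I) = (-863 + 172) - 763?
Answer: -727/3536477 ≈ -0.00020557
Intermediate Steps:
M(I) = -1454 (M(I) = -691 - 763 = -1454)
M(-2601)/7072954 = -1454/7072954 = -1454*1/7072954 = -727/3536477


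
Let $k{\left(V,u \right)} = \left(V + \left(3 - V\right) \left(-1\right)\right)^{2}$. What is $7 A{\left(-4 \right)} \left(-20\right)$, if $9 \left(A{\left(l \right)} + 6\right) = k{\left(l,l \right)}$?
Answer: $- \frac{9380}{9} \approx -1042.2$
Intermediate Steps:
$k{\left(V,u \right)} = \left(-3 + 2 V\right)^{2}$ ($k{\left(V,u \right)} = \left(V + \left(-3 + V\right)\right)^{2} = \left(-3 + 2 V\right)^{2}$)
$A{\left(l \right)} = -6 + \frac{\left(-3 + 2 l\right)^{2}}{9}$
$7 A{\left(-4 \right)} \left(-20\right) = 7 \left(-6 + \frac{\left(-3 + 2 \left(-4\right)\right)^{2}}{9}\right) \left(-20\right) = 7 \left(-6 + \frac{\left(-3 - 8\right)^{2}}{9}\right) \left(-20\right) = 7 \left(-6 + \frac{\left(-11\right)^{2}}{9}\right) \left(-20\right) = 7 \left(-6 + \frac{1}{9} \cdot 121\right) \left(-20\right) = 7 \left(-6 + \frac{121}{9}\right) \left(-20\right) = 7 \cdot \frac{67}{9} \left(-20\right) = \frac{469}{9} \left(-20\right) = - \frac{9380}{9}$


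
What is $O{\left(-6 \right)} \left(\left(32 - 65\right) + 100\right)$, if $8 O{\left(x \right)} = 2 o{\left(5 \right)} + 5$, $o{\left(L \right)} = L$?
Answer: $\frac{1005}{8} \approx 125.63$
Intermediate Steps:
$O{\left(x \right)} = \frac{15}{8}$ ($O{\left(x \right)} = \frac{2 \cdot 5 + 5}{8} = \frac{10 + 5}{8} = \frac{1}{8} \cdot 15 = \frac{15}{8}$)
$O{\left(-6 \right)} \left(\left(32 - 65\right) + 100\right) = \frac{15 \left(\left(32 - 65\right) + 100\right)}{8} = \frac{15 \left(-33 + 100\right)}{8} = \frac{15}{8} \cdot 67 = \frac{1005}{8}$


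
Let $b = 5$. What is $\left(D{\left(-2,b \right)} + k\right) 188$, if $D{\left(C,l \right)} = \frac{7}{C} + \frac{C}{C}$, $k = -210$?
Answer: $-39950$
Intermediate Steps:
$D{\left(C,l \right)} = 1 + \frac{7}{C}$ ($D{\left(C,l \right)} = \frac{7}{C} + 1 = 1 + \frac{7}{C}$)
$\left(D{\left(-2,b \right)} + k\right) 188 = \left(\frac{7 - 2}{-2} - 210\right) 188 = \left(\left(- \frac{1}{2}\right) 5 - 210\right) 188 = \left(- \frac{5}{2} - 210\right) 188 = \left(- \frac{425}{2}\right) 188 = -39950$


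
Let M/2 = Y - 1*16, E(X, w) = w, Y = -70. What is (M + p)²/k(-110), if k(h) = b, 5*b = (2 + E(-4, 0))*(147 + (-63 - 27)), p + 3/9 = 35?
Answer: 424360/513 ≈ 827.21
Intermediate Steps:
p = 104/3 (p = -⅓ + 35 = 104/3 ≈ 34.667)
M = -172 (M = 2*(-70 - 1*16) = 2*(-70 - 16) = 2*(-86) = -172)
b = 114/5 (b = ((2 + 0)*(147 + (-63 - 27)))/5 = (2*(147 - 90))/5 = (2*57)/5 = (⅕)*114 = 114/5 ≈ 22.800)
k(h) = 114/5
(M + p)²/k(-110) = (-172 + 104/3)²/(114/5) = (-412/3)²*(5/114) = (169744/9)*(5/114) = 424360/513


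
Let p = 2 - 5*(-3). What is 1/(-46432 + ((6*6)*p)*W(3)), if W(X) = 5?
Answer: -1/43372 ≈ -2.3056e-5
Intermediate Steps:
p = 17 (p = 2 + 15 = 17)
1/(-46432 + ((6*6)*p)*W(3)) = 1/(-46432 + ((6*6)*17)*5) = 1/(-46432 + (36*17)*5) = 1/(-46432 + 612*5) = 1/(-46432 + 3060) = 1/(-43372) = -1/43372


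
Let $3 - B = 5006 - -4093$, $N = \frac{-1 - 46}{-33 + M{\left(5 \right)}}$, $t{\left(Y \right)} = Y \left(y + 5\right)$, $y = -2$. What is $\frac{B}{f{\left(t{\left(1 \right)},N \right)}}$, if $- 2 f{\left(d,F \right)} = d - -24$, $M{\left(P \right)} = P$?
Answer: $\frac{6064}{9} \approx 673.78$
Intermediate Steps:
$t{\left(Y \right)} = 3 Y$ ($t{\left(Y \right)} = Y \left(-2 + 5\right) = Y 3 = 3 Y$)
$N = \frac{47}{28}$ ($N = \frac{-1 - 46}{-33 + 5} = - \frac{47}{-28} = \left(-47\right) \left(- \frac{1}{28}\right) = \frac{47}{28} \approx 1.6786$)
$f{\left(d,F \right)} = -12 - \frac{d}{2}$ ($f{\left(d,F \right)} = - \frac{d - -24}{2} = - \frac{d + 24}{2} = - \frac{24 + d}{2} = -12 - \frac{d}{2}$)
$B = -9096$ ($B = 3 - \left(5006 - -4093\right) = 3 - \left(5006 + 4093\right) = 3 - 9099 = -9096$)
$\frac{B}{f{\left(t{\left(1 \right)},N \right)}} = - \frac{9096}{-12 - \frac{3 \cdot 1}{2}} = - \frac{9096}{-12 - \frac{3}{2}} = - \frac{9096}{- \frac{27}{2}} = \left(-9096\right) \left(- \frac{2}{27}\right) = \frac{6064}{9}$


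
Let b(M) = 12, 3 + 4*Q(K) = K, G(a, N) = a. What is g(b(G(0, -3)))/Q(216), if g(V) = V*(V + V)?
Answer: 384/71 ≈ 5.4084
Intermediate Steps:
Q(K) = -¾ + K/4
g(V) = 2*V² (g(V) = V*(2*V) = 2*V²)
g(b(G(0, -3)))/Q(216) = (2*12²)/(-¾ + (¼)*216) = (2*144)/(-¾ + 54) = 288/(213/4) = 288*(4/213) = 384/71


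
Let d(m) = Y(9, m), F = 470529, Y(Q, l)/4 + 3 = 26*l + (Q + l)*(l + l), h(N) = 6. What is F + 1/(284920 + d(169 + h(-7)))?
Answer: 263829374533/560708 ≈ 4.7053e+5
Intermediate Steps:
Y(Q, l) = -12 + 104*l + 8*l*(Q + l) (Y(Q, l) = -12 + 4*(26*l + (Q + l)*(l + l)) = -12 + 4*(26*l + (Q + l)*(2*l)) = -12 + 4*(26*l + 2*l*(Q + l)) = -12 + (104*l + 8*l*(Q + l)) = -12 + 104*l + 8*l*(Q + l))
d(m) = -12 + 8*m**2 + 176*m (d(m) = -12 + 8*m**2 + 104*m + 8*9*m = -12 + 8*m**2 + 104*m + 72*m = -12 + 8*m**2 + 176*m)
F + 1/(284920 + d(169 + h(-7))) = 470529 + 1/(284920 + (-12 + 8*(169 + 6)**2 + 176*(169 + 6))) = 470529 + 1/(284920 + (-12 + 8*175**2 + 176*175)) = 470529 + 1/(284920 + (-12 + 8*30625 + 30800)) = 470529 + 1/(284920 + (-12 + 245000 + 30800)) = 470529 + 1/(284920 + 275788) = 470529 + 1/560708 = 263829374533/560708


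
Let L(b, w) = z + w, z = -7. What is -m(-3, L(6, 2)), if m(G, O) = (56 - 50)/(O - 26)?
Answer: 6/31 ≈ 0.19355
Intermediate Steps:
L(b, w) = -7 + w
m(G, O) = 6/(-26 + O)
-m(-3, L(6, 2)) = -6/(-26 + (-7 + 2)) = -6/(-26 - 5) = -6/(-31) = -6*(-1)/31 = -1*(-6/31) = 6/31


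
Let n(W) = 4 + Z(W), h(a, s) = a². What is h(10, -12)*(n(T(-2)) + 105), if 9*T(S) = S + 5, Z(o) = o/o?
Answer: 11000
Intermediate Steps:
Z(o) = 1
T(S) = 5/9 + S/9 (T(S) = (S + 5)/9 = (5 + S)/9 = 5/9 + S/9)
n(W) = 5 (n(W) = 4 + 1 = 5)
h(10, -12)*(n(T(-2)) + 105) = 10²*(5 + 105) = 100*110 = 11000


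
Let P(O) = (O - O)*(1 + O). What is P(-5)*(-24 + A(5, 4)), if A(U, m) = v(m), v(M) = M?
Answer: 0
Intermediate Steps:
A(U, m) = m
P(O) = 0 (P(O) = 0*(1 + O) = 0)
P(-5)*(-24 + A(5, 4)) = 0*(-24 + 4) = 0*(-20) = 0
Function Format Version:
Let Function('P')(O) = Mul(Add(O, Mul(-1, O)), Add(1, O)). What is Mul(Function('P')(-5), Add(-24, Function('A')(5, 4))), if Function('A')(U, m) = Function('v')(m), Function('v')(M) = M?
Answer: 0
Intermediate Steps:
Function('A')(U, m) = m
Function('P')(O) = 0 (Function('P')(O) = Mul(0, Add(1, O)) = 0)
Mul(Function('P')(-5), Add(-24, Function('A')(5, 4))) = Mul(0, Add(-24, 4)) = Mul(0, -20) = 0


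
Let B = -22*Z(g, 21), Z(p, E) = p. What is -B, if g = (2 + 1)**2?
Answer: 198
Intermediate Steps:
g = 9 (g = 3**2 = 9)
B = -198 (B = -22*9 = -198)
-B = -1*(-198) = 198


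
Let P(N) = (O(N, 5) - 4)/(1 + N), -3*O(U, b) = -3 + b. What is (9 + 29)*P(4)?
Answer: -532/15 ≈ -35.467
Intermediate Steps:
O(U, b) = 1 - b/3 (O(U, b) = -(-3 + b)/3 = 1 - b/3)
P(N) = -14/(3*(1 + N)) (P(N) = ((1 - ⅓*5) - 4)/(1 + N) = ((1 - 5/3) - 4)/(1 + N) = (-⅔ - 4)/(1 + N) = -14/(3*(1 + N)))
(9 + 29)*P(4) = (9 + 29)*(-14/(3 + 3*4)) = 38*(-14/(3 + 12)) = 38*(-14/15) = -532/15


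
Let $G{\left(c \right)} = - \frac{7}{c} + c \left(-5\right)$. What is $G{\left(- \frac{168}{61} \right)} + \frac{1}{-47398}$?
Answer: $\frac{565955087}{34695336} \approx 16.312$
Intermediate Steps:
$G{\left(c \right)} = - \frac{7}{c} - 5 c$
$G{\left(- \frac{168}{61} \right)} + \frac{1}{-47398} = \left(- \frac{7}{\left(-168\right) \frac{1}{61}} - 5 \left(- \frac{168}{61}\right)\right) + \frac{1}{-47398} = \left(- \frac{7}{\left(-168\right) \frac{1}{61}} - 5 \left(\left(-168\right) \frac{1}{61}\right)\right) - \frac{1}{47398} = \left(- \frac{7}{- \frac{168}{61}} - - \frac{840}{61}\right) - \frac{1}{47398} = \left(\left(-7\right) \left(- \frac{61}{168}\right) + \frac{840}{61}\right) - \frac{1}{47398} = \left(\frac{61}{24} + \frac{840}{61}\right) - \frac{1}{47398} = \frac{23881}{1464} - \frac{1}{47398} = \frac{565955087}{34695336}$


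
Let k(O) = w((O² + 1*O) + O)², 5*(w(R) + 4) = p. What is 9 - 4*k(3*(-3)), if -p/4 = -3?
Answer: -31/25 ≈ -1.2400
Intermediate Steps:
p = 12 (p = -4*(-3) = 12)
w(R) = -8/5 (w(R) = -4 + (⅕)*12 = -4 + 12/5 = -8/5)
k(O) = 64/25 (k(O) = (-8/5)² = 64/25)
9 - 4*k(3*(-3)) = 9 - 4*64/25 = 9 - 256/25 = -31/25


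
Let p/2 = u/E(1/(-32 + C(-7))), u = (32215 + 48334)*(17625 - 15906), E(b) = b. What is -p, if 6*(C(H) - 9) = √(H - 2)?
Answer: 6369331626 - 138463731*I ≈ 6.3693e+9 - 1.3846e+8*I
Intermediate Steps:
C(H) = 9 + √(-2 + H)/6 (C(H) = 9 + √(H - 2)/6 = 9 + √(-2 + H)/6)
u = 138463731 (u = 80549*1719 = 138463731)
p = -6369331626 + 138463731*I (p = 2*(138463731/(1/(-32 + (9 + √(-2 - 7)/6)))) = 2*(138463731/(1/(-32 + (9 + √(-9)/6)))) = 2*(138463731/(1/(-32 + (9 + (3*I)/6)))) = 2*(138463731/(1/(-32 + (9 + I/2)))) = 2*(138463731/(1/(-23 + I/2))) = 2*(138463731/((4*(-23 - I/2)/2117))) = 2*(138463731*(-23 + I/2)) = 2*(-3184665813 + 138463731*I/2) = -6369331626 + 138463731*I ≈ -6.3693e+9 + 1.3846e+8*I)
-p = -(-6369331626 + 138463731*I) = 6369331626 - 138463731*I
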